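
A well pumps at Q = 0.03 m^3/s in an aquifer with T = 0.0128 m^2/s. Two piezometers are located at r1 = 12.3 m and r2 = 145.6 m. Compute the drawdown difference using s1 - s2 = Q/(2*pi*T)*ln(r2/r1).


Thiem equation: s1 - s2 = Q/(2*pi*T) * ln(r2/r1).
ln(r2/r1) = ln(145.6/12.3) = 2.4713.
Q/(2*pi*T) = 0.03 / (2*pi*0.0128) = 0.03 / 0.0804 = 0.373.
s1 - s2 = 0.373 * 2.4713 = 0.9218 m.

0.9218


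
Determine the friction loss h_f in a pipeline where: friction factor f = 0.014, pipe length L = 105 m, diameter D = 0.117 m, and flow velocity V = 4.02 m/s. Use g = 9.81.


Darcy-Weisbach equation: h_f = f * (L/D) * V^2/(2g).
f * L/D = 0.014 * 105/0.117 = 12.5641.
V^2/(2g) = 4.02^2 / (2*9.81) = 16.1604 / 19.62 = 0.8237 m.
h_f = 12.5641 * 0.8237 = 10.349 m.

10.349


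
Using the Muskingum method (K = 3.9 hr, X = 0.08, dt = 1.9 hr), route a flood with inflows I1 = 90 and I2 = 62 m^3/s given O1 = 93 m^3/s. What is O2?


Muskingum coefficients:
denom = 2*K*(1-X) + dt = 2*3.9*(1-0.08) + 1.9 = 9.076.
C0 = (dt - 2*K*X)/denom = (1.9 - 2*3.9*0.08)/9.076 = 0.1406.
C1 = (dt + 2*K*X)/denom = (1.9 + 2*3.9*0.08)/9.076 = 0.2781.
C2 = (2*K*(1-X) - dt)/denom = 0.5813.
O2 = C0*I2 + C1*I1 + C2*O1
   = 0.1406*62 + 0.2781*90 + 0.5813*93
   = 87.81 m^3/s.

87.81


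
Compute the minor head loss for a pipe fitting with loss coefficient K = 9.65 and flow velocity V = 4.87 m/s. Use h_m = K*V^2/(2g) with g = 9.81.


Minor loss formula: h_m = K * V^2/(2g).
V^2 = 4.87^2 = 23.7169.
V^2/(2g) = 23.7169 / 19.62 = 1.2088 m.
h_m = 9.65 * 1.2088 = 11.665 m.

11.665


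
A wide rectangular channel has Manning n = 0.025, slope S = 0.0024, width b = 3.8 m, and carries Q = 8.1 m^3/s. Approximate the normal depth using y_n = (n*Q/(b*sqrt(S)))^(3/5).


We use the wide-channel approximation y_n = (n*Q/(b*sqrt(S)))^(3/5).
sqrt(S) = sqrt(0.0024) = 0.04899.
Numerator: n*Q = 0.025 * 8.1 = 0.2025.
Denominator: b*sqrt(S) = 3.8 * 0.04899 = 0.186162.
arg = 1.0878.
y_n = 1.0878^(3/5) = 1.0518 m.

1.0518


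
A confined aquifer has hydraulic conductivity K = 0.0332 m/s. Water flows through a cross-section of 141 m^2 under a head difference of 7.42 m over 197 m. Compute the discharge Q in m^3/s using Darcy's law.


Darcy's law: Q = K * A * i, where i = dh/L.
Hydraulic gradient i = 7.42 / 197 = 0.037665.
Q = 0.0332 * 141 * 0.037665
  = 0.1763 m^3/s.

0.1763


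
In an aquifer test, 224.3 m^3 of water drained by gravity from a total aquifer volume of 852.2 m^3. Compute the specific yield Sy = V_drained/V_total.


Specific yield Sy = Volume drained / Total volume.
Sy = 224.3 / 852.2
   = 0.2632.

0.2632


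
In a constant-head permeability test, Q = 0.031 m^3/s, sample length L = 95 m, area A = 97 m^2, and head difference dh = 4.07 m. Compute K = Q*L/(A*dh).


From K = Q*L / (A*dh):
Numerator: Q*L = 0.031 * 95 = 2.945.
Denominator: A*dh = 97 * 4.07 = 394.79.
K = 2.945 / 394.79 = 0.00746 m/s.

0.00746


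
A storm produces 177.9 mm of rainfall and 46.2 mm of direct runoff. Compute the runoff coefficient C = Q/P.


The runoff coefficient C = runoff depth / rainfall depth.
C = 46.2 / 177.9
  = 0.2597.

0.2597


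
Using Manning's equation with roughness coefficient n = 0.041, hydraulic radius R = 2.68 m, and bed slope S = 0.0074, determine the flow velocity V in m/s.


Manning's equation gives V = (1/n) * R^(2/3) * S^(1/2).
First, compute R^(2/3) = 2.68^(2/3) = 1.9294.
Next, S^(1/2) = 0.0074^(1/2) = 0.086023.
Then 1/n = 1/0.041 = 24.39.
V = 24.39 * 1.9294 * 0.086023 = 4.0481 m/s.

4.0481


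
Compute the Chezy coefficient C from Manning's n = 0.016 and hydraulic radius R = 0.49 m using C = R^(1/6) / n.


The Chezy coefficient relates to Manning's n through C = R^(1/6) / n.
R^(1/6) = 0.49^(1/6) = 0.887904.
C = 0.887904 / 0.016 = 55.49 m^(1/2)/s.

55.49


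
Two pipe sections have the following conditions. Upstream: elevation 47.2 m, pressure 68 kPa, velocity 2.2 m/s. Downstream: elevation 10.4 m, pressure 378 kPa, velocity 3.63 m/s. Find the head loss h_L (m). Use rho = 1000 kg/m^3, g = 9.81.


Total head at each section: H = z + p/(rho*g) + V^2/(2g).
H1 = 47.2 + 68*1000/(1000*9.81) + 2.2^2/(2*9.81)
   = 47.2 + 6.932 + 0.2467
   = 54.378 m.
H2 = 10.4 + 378*1000/(1000*9.81) + 3.63^2/(2*9.81)
   = 10.4 + 38.532 + 0.6716
   = 49.604 m.
h_L = H1 - H2 = 54.378 - 49.604 = 4.775 m.

4.775


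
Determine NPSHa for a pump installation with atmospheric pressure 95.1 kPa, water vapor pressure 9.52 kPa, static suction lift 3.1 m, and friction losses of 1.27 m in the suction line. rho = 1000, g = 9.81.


NPSHa = p_atm/(rho*g) - z_s - hf_s - p_vap/(rho*g).
p_atm/(rho*g) = 95.1*1000 / (1000*9.81) = 9.694 m.
p_vap/(rho*g) = 9.52*1000 / (1000*9.81) = 0.97 m.
NPSHa = 9.694 - 3.1 - 1.27 - 0.97
      = 4.35 m.

4.35


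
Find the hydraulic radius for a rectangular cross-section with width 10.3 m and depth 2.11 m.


For a rectangular section:
Flow area A = b * y = 10.3 * 2.11 = 21.73 m^2.
Wetted perimeter P = b + 2y = 10.3 + 2*2.11 = 14.52 m.
Hydraulic radius R = A/P = 21.73 / 14.52 = 1.4968 m.

1.4968


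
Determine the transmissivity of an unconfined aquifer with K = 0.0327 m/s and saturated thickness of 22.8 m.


Transmissivity is defined as T = K * h.
T = 0.0327 * 22.8
  = 0.7456 m^2/s.

0.7456


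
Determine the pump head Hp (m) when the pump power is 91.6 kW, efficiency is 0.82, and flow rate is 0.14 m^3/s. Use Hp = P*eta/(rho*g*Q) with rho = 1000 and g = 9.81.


Pump head formula: Hp = P * eta / (rho * g * Q).
Numerator: P * eta = 91.6 * 1000 * 0.82 = 75112.0 W.
Denominator: rho * g * Q = 1000 * 9.81 * 0.14 = 1373.4.
Hp = 75112.0 / 1373.4 = 54.69 m.

54.69


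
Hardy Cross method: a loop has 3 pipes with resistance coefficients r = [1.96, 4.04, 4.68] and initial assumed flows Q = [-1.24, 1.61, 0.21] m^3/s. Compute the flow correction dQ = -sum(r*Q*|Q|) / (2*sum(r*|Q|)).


Numerator terms (r*Q*|Q|): 1.96*-1.24*|-1.24| = -3.0137; 4.04*1.61*|1.61| = 10.4721; 4.68*0.21*|0.21| = 0.2064.
Sum of numerator = 7.6648.
Denominator terms (r*|Q|): 1.96*|-1.24| = 2.4304; 4.04*|1.61| = 6.5044; 4.68*|0.21| = 0.9828.
2 * sum of denominator = 2 * 9.9176 = 19.8352.
dQ = -7.6648 / 19.8352 = -0.3864 m^3/s.

-0.3864


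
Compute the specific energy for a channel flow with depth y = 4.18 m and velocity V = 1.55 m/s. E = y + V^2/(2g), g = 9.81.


Specific energy E = y + V^2/(2g).
Velocity head = V^2/(2g) = 1.55^2 / (2*9.81) = 2.4025 / 19.62 = 0.1225 m.
E = 4.18 + 0.1225 = 4.3025 m.

4.3025


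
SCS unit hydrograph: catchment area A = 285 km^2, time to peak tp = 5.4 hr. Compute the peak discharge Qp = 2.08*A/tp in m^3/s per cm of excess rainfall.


SCS formula: Qp = 2.08 * A / tp.
Qp = 2.08 * 285 / 5.4
   = 592.8 / 5.4
   = 109.78 m^3/s per cm.

109.78


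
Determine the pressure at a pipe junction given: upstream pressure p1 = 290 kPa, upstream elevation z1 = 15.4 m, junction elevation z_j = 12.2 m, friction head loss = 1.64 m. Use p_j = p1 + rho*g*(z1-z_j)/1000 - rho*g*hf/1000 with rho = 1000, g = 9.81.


Junction pressure: p_j = p1 + rho*g*(z1 - z_j)/1000 - rho*g*hf/1000.
Elevation term = 1000*9.81*(15.4 - 12.2)/1000 = 31.392 kPa.
Friction term = 1000*9.81*1.64/1000 = 16.088 kPa.
p_j = 290 + 31.392 - 16.088 = 305.3 kPa.

305.3


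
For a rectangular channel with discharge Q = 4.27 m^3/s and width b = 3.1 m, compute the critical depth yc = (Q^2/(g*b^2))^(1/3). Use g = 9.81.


Using yc = (Q^2 / (g * b^2))^(1/3):
Q^2 = 4.27^2 = 18.23.
g * b^2 = 9.81 * 3.1^2 = 9.81 * 9.61 = 94.27.
Q^2 / (g*b^2) = 18.23 / 94.27 = 0.1934.
yc = 0.1934^(1/3) = 0.5783 m.

0.5783


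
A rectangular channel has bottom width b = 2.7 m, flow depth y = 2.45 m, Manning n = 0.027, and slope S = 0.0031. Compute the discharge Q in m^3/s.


For a rectangular channel, the cross-sectional area A = b * y = 2.7 * 2.45 = 6.62 m^2.
The wetted perimeter P = b + 2y = 2.7 + 2*2.45 = 7.6 m.
Hydraulic radius R = A/P = 6.62/7.6 = 0.8704 m.
Velocity V = (1/n)*R^(2/3)*S^(1/2) = (1/0.027)*0.8704^(2/3)*0.0031^(1/2) = 1.8799 m/s.
Discharge Q = A * V = 6.62 * 1.8799 = 12.435 m^3/s.

12.435


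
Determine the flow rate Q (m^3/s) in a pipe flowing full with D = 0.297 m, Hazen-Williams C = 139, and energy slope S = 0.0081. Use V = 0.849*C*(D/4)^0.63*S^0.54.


For a full circular pipe, R = D/4 = 0.297/4 = 0.0742 m.
V = 0.849 * 139 * 0.0742^0.63 * 0.0081^0.54
  = 0.849 * 139 * 0.19433 * 0.07423
  = 1.7023 m/s.
Pipe area A = pi*D^2/4 = pi*0.297^2/4 = 0.0693 m^2.
Q = A * V = 0.0693 * 1.7023 = 0.1179 m^3/s.

0.1179


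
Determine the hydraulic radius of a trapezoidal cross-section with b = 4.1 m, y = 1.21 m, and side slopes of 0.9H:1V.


For a trapezoidal section with side slope z:
A = (b + z*y)*y = (4.1 + 0.9*1.21)*1.21 = 6.279 m^2.
P = b + 2*y*sqrt(1 + z^2) = 4.1 + 2*1.21*sqrt(1 + 0.9^2) = 7.356 m.
R = A/P = 6.279 / 7.356 = 0.8536 m.

0.8536


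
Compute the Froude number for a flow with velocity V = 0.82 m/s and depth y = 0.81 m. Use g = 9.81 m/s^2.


The Froude number is defined as Fr = V / sqrt(g*y).
g*y = 9.81 * 0.81 = 7.9461.
sqrt(g*y) = sqrt(7.9461) = 2.8189.
Fr = 0.82 / 2.8189 = 0.2909.

0.2909


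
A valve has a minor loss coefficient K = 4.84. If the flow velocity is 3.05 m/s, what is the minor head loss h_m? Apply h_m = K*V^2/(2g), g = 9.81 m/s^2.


Minor loss formula: h_m = K * V^2/(2g).
V^2 = 3.05^2 = 9.3025.
V^2/(2g) = 9.3025 / 19.62 = 0.4741 m.
h_m = 4.84 * 0.4741 = 2.2948 m.

2.2948


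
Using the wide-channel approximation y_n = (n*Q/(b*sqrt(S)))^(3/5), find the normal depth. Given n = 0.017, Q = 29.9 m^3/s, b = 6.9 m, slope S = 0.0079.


We use the wide-channel approximation y_n = (n*Q/(b*sqrt(S)))^(3/5).
sqrt(S) = sqrt(0.0079) = 0.088882.
Numerator: n*Q = 0.017 * 29.9 = 0.5083.
Denominator: b*sqrt(S) = 6.9 * 0.088882 = 0.613286.
arg = 0.8288.
y_n = 0.8288^(3/5) = 0.8935 m.

0.8935


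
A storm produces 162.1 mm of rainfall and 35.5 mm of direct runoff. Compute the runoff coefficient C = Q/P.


The runoff coefficient C = runoff depth / rainfall depth.
C = 35.5 / 162.1
  = 0.219.

0.219


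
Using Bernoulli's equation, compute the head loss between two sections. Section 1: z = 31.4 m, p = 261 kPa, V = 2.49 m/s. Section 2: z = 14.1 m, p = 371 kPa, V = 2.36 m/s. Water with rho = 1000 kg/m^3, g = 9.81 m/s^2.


Total head at each section: H = z + p/(rho*g) + V^2/(2g).
H1 = 31.4 + 261*1000/(1000*9.81) + 2.49^2/(2*9.81)
   = 31.4 + 26.606 + 0.316
   = 58.322 m.
H2 = 14.1 + 371*1000/(1000*9.81) + 2.36^2/(2*9.81)
   = 14.1 + 37.819 + 0.2839
   = 52.202 m.
h_L = H1 - H2 = 58.322 - 52.202 = 6.119 m.

6.119


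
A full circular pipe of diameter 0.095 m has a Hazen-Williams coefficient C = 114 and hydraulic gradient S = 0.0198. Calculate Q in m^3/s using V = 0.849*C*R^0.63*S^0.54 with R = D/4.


For a full circular pipe, R = D/4 = 0.095/4 = 0.0238 m.
V = 0.849 * 114 * 0.0238^0.63 * 0.0198^0.54
  = 0.849 * 114 * 0.094769 * 0.120282
  = 1.1033 m/s.
Pipe area A = pi*D^2/4 = pi*0.095^2/4 = 0.0071 m^2.
Q = A * V = 0.0071 * 1.1033 = 0.0078 m^3/s.

0.0078


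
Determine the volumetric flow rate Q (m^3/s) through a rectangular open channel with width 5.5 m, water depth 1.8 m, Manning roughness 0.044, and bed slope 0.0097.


For a rectangular channel, the cross-sectional area A = b * y = 5.5 * 1.8 = 9.9 m^2.
The wetted perimeter P = b + 2y = 5.5 + 2*1.8 = 9.1 m.
Hydraulic radius R = A/P = 9.9/9.1 = 1.0879 m.
Velocity V = (1/n)*R^(2/3)*S^(1/2) = (1/0.044)*1.0879^(2/3)*0.0097^(1/2) = 2.3677 m/s.
Discharge Q = A * V = 9.9 * 2.3677 = 23.44 m^3/s.

23.44


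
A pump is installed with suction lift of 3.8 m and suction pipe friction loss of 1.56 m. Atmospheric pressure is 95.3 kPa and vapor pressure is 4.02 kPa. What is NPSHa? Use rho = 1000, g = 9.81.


NPSHa = p_atm/(rho*g) - z_s - hf_s - p_vap/(rho*g).
p_atm/(rho*g) = 95.3*1000 / (1000*9.81) = 9.715 m.
p_vap/(rho*g) = 4.02*1000 / (1000*9.81) = 0.41 m.
NPSHa = 9.715 - 3.8 - 1.56 - 0.41
      = 3.94 m.

3.94


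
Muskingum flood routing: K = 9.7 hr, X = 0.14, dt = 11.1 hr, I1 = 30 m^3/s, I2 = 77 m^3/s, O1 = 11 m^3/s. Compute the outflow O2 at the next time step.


Muskingum coefficients:
denom = 2*K*(1-X) + dt = 2*9.7*(1-0.14) + 11.1 = 27.784.
C0 = (dt - 2*K*X)/denom = (11.1 - 2*9.7*0.14)/27.784 = 0.3018.
C1 = (dt + 2*K*X)/denom = (11.1 + 2*9.7*0.14)/27.784 = 0.4973.
C2 = (2*K*(1-X) - dt)/denom = 0.201.
O2 = C0*I2 + C1*I1 + C2*O1
   = 0.3018*77 + 0.4973*30 + 0.201*11
   = 40.36 m^3/s.

40.36


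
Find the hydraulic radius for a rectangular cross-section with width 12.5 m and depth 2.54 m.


For a rectangular section:
Flow area A = b * y = 12.5 * 2.54 = 31.75 m^2.
Wetted perimeter P = b + 2y = 12.5 + 2*2.54 = 17.58 m.
Hydraulic radius R = A/P = 31.75 / 17.58 = 1.806 m.

1.806


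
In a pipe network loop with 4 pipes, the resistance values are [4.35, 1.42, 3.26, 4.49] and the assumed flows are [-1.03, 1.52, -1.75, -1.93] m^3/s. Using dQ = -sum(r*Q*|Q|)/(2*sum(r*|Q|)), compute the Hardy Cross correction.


Numerator terms (r*Q*|Q|): 4.35*-1.03*|-1.03| = -4.6149; 1.42*1.52*|1.52| = 3.2808; 3.26*-1.75*|-1.75| = -9.9838; 4.49*-1.93*|-1.93| = -16.7248.
Sum of numerator = -28.0427.
Denominator terms (r*|Q|): 4.35*|-1.03| = 4.4805; 1.42*|1.52| = 2.1584; 3.26*|-1.75| = 5.705; 4.49*|-1.93| = 8.6657.
2 * sum of denominator = 2 * 21.0096 = 42.0192.
dQ = --28.0427 / 42.0192 = 0.6674 m^3/s.

0.6674


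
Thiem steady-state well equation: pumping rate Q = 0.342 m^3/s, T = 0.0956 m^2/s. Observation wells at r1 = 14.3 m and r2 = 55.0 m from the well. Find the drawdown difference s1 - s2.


Thiem equation: s1 - s2 = Q/(2*pi*T) * ln(r2/r1).
ln(r2/r1) = ln(55.0/14.3) = 1.3471.
Q/(2*pi*T) = 0.342 / (2*pi*0.0956) = 0.342 / 0.6007 = 0.5694.
s1 - s2 = 0.5694 * 1.3471 = 0.767 m.

0.767


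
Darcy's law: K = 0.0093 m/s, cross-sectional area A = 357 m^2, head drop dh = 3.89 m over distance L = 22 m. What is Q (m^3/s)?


Darcy's law: Q = K * A * i, where i = dh/L.
Hydraulic gradient i = 3.89 / 22 = 0.176818.
Q = 0.0093 * 357 * 0.176818
  = 0.5871 m^3/s.

0.5871


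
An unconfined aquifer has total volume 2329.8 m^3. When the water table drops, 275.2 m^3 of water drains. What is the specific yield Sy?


Specific yield Sy = Volume drained / Total volume.
Sy = 275.2 / 2329.8
   = 0.1181.

0.1181


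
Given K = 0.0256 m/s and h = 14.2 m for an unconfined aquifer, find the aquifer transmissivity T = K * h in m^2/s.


Transmissivity is defined as T = K * h.
T = 0.0256 * 14.2
  = 0.3635 m^2/s.

0.3635


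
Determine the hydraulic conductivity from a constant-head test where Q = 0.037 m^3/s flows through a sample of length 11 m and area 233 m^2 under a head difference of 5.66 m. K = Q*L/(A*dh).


From K = Q*L / (A*dh):
Numerator: Q*L = 0.037 * 11 = 0.407.
Denominator: A*dh = 233 * 5.66 = 1318.78.
K = 0.407 / 1318.78 = 0.000309 m/s.

0.000309


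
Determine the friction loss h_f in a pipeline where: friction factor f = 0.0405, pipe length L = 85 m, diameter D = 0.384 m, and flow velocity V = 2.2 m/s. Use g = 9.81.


Darcy-Weisbach equation: h_f = f * (L/D) * V^2/(2g).
f * L/D = 0.0405 * 85/0.384 = 8.9648.
V^2/(2g) = 2.2^2 / (2*9.81) = 4.84 / 19.62 = 0.2467 m.
h_f = 8.9648 * 0.2467 = 2.212 m.

2.212


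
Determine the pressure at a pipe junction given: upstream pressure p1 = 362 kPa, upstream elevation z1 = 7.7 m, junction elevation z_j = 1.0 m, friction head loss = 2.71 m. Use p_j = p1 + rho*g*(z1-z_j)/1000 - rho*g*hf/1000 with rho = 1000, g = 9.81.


Junction pressure: p_j = p1 + rho*g*(z1 - z_j)/1000 - rho*g*hf/1000.
Elevation term = 1000*9.81*(7.7 - 1.0)/1000 = 65.727 kPa.
Friction term = 1000*9.81*2.71/1000 = 26.585 kPa.
p_j = 362 + 65.727 - 26.585 = 401.14 kPa.

401.14


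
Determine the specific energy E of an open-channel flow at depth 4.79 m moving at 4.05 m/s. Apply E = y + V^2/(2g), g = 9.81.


Specific energy E = y + V^2/(2g).
Velocity head = V^2/(2g) = 4.05^2 / (2*9.81) = 16.4025 / 19.62 = 0.836 m.
E = 4.79 + 0.836 = 5.626 m.

5.626


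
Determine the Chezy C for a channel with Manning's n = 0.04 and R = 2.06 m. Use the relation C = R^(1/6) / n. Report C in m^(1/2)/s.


The Chezy coefficient relates to Manning's n through C = R^(1/6) / n.
R^(1/6) = 2.06^(1/6) = 1.128005.
C = 1.128005 / 0.04 = 28.2 m^(1/2)/s.

28.2


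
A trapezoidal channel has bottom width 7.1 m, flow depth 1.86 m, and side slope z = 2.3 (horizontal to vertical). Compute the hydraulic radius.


For a trapezoidal section with side slope z:
A = (b + z*y)*y = (7.1 + 2.3*1.86)*1.86 = 21.163 m^2.
P = b + 2*y*sqrt(1 + z^2) = 7.1 + 2*1.86*sqrt(1 + 2.3^2) = 16.43 m.
R = A/P = 21.163 / 16.43 = 1.2881 m.

1.2881


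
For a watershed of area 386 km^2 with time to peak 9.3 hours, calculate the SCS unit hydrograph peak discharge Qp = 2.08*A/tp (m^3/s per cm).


SCS formula: Qp = 2.08 * A / tp.
Qp = 2.08 * 386 / 9.3
   = 802.88 / 9.3
   = 86.33 m^3/s per cm.

86.33


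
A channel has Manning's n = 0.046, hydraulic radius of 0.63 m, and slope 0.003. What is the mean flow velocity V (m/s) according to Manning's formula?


Manning's equation gives V = (1/n) * R^(2/3) * S^(1/2).
First, compute R^(2/3) = 0.63^(2/3) = 0.7349.
Next, S^(1/2) = 0.003^(1/2) = 0.054772.
Then 1/n = 1/0.046 = 21.74.
V = 21.74 * 0.7349 * 0.054772 = 0.875 m/s.

0.875


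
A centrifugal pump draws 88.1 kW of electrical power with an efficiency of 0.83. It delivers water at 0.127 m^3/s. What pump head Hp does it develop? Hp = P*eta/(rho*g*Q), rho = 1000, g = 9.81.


Pump head formula: Hp = P * eta / (rho * g * Q).
Numerator: P * eta = 88.1 * 1000 * 0.83 = 73123.0 W.
Denominator: rho * g * Q = 1000 * 9.81 * 0.127 = 1245.87.
Hp = 73123.0 / 1245.87 = 58.69 m.

58.69


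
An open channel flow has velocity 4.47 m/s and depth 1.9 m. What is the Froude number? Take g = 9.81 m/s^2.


The Froude number is defined as Fr = V / sqrt(g*y).
g*y = 9.81 * 1.9 = 18.639.
sqrt(g*y) = sqrt(18.639) = 4.3173.
Fr = 4.47 / 4.3173 = 1.0354.

1.0354


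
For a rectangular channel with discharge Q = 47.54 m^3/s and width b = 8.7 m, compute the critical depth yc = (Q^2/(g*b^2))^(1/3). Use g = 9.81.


Using yc = (Q^2 / (g * b^2))^(1/3):
Q^2 = 47.54^2 = 2260.05.
g * b^2 = 9.81 * 8.7^2 = 9.81 * 75.69 = 742.52.
Q^2 / (g*b^2) = 2260.05 / 742.52 = 3.0438.
yc = 3.0438^(1/3) = 1.4492 m.

1.4492


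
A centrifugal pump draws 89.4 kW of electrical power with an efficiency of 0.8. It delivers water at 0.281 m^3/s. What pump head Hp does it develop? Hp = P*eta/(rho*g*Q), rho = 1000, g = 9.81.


Pump head formula: Hp = P * eta / (rho * g * Q).
Numerator: P * eta = 89.4 * 1000 * 0.8 = 71520.0 W.
Denominator: rho * g * Q = 1000 * 9.81 * 0.281 = 2756.61.
Hp = 71520.0 / 2756.61 = 25.94 m.

25.94


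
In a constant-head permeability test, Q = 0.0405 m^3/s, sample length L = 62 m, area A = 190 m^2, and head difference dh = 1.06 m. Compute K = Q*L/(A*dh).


From K = Q*L / (A*dh):
Numerator: Q*L = 0.0405 * 62 = 2.511.
Denominator: A*dh = 190 * 1.06 = 201.4.
K = 2.511 / 201.4 = 0.012468 m/s.

0.012468


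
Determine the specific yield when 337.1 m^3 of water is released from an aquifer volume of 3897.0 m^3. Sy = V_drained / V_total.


Specific yield Sy = Volume drained / Total volume.
Sy = 337.1 / 3897.0
   = 0.0865.

0.0865


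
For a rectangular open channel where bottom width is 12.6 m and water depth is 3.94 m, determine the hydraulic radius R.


For a rectangular section:
Flow area A = b * y = 12.6 * 3.94 = 49.64 m^2.
Wetted perimeter P = b + 2y = 12.6 + 2*3.94 = 20.48 m.
Hydraulic radius R = A/P = 49.64 / 20.48 = 2.424 m.

2.424


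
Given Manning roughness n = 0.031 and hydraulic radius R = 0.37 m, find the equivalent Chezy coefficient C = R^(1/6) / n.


The Chezy coefficient relates to Manning's n through C = R^(1/6) / n.
R^(1/6) = 0.37^(1/6) = 0.847293.
C = 0.847293 / 0.031 = 27.33 m^(1/2)/s.

27.33


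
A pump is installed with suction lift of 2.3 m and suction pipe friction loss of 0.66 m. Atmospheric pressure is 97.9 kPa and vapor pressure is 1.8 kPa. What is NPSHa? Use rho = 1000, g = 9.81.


NPSHa = p_atm/(rho*g) - z_s - hf_s - p_vap/(rho*g).
p_atm/(rho*g) = 97.9*1000 / (1000*9.81) = 9.98 m.
p_vap/(rho*g) = 1.8*1000 / (1000*9.81) = 0.183 m.
NPSHa = 9.98 - 2.3 - 0.66 - 0.183
      = 6.84 m.

6.84


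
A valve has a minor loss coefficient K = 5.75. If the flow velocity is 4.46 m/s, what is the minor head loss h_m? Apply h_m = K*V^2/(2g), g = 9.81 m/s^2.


Minor loss formula: h_m = K * V^2/(2g).
V^2 = 4.46^2 = 19.8916.
V^2/(2g) = 19.8916 / 19.62 = 1.0138 m.
h_m = 5.75 * 1.0138 = 5.8296 m.

5.8296


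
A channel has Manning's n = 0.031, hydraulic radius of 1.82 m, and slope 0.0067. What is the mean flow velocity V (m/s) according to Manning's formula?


Manning's equation gives V = (1/n) * R^(2/3) * S^(1/2).
First, compute R^(2/3) = 1.82^(2/3) = 1.4907.
Next, S^(1/2) = 0.0067^(1/2) = 0.081854.
Then 1/n = 1/0.031 = 32.26.
V = 32.26 * 1.4907 * 0.081854 = 3.936 m/s.

3.936


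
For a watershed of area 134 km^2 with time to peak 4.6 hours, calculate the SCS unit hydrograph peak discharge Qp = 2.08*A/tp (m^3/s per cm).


SCS formula: Qp = 2.08 * A / tp.
Qp = 2.08 * 134 / 4.6
   = 278.72 / 4.6
   = 60.59 m^3/s per cm.

60.59


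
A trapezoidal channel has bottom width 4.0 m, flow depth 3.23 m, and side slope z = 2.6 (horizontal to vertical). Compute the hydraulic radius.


For a trapezoidal section with side slope z:
A = (b + z*y)*y = (4.0 + 2.6*3.23)*3.23 = 40.046 m^2.
P = b + 2*y*sqrt(1 + z^2) = 4.0 + 2*3.23*sqrt(1 + 2.6^2) = 21.995 m.
R = A/P = 40.046 / 21.995 = 1.8206 m.

1.8206


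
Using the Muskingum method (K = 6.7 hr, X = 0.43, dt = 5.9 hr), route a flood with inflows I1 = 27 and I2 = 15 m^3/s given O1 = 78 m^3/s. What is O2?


Muskingum coefficients:
denom = 2*K*(1-X) + dt = 2*6.7*(1-0.43) + 5.9 = 13.538.
C0 = (dt - 2*K*X)/denom = (5.9 - 2*6.7*0.43)/13.538 = 0.0102.
C1 = (dt + 2*K*X)/denom = (5.9 + 2*6.7*0.43)/13.538 = 0.8614.
C2 = (2*K*(1-X) - dt)/denom = 0.1284.
O2 = C0*I2 + C1*I1 + C2*O1
   = 0.0102*15 + 0.8614*27 + 0.1284*78
   = 33.43 m^3/s.

33.43


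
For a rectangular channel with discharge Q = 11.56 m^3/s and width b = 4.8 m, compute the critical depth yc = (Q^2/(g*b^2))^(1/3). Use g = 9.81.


Using yc = (Q^2 / (g * b^2))^(1/3):
Q^2 = 11.56^2 = 133.63.
g * b^2 = 9.81 * 4.8^2 = 9.81 * 23.04 = 226.02.
Q^2 / (g*b^2) = 133.63 / 226.02 = 0.5912.
yc = 0.5912^(1/3) = 0.8393 m.

0.8393


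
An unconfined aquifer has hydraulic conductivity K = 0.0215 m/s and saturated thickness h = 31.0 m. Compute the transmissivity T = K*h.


Transmissivity is defined as T = K * h.
T = 0.0215 * 31.0
  = 0.6665 m^2/s.

0.6665


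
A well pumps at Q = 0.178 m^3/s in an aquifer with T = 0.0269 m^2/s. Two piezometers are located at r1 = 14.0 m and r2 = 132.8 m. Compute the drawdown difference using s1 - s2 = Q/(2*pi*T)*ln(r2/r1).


Thiem equation: s1 - s2 = Q/(2*pi*T) * ln(r2/r1).
ln(r2/r1) = ln(132.8/14.0) = 2.2498.
Q/(2*pi*T) = 0.178 / (2*pi*0.0269) = 0.178 / 0.169 = 1.0531.
s1 - s2 = 1.0531 * 2.2498 = 2.3694 m.

2.3694


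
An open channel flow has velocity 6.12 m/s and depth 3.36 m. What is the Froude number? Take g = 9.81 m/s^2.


The Froude number is defined as Fr = V / sqrt(g*y).
g*y = 9.81 * 3.36 = 32.9616.
sqrt(g*y) = sqrt(32.9616) = 5.7412.
Fr = 6.12 / 5.7412 = 1.066.

1.066


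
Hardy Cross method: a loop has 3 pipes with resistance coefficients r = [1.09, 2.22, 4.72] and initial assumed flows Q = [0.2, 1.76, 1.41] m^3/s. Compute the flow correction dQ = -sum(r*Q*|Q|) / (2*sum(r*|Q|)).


Numerator terms (r*Q*|Q|): 1.09*0.2*|0.2| = 0.0436; 2.22*1.76*|1.76| = 6.8767; 4.72*1.41*|1.41| = 9.3838.
Sum of numerator = 16.3041.
Denominator terms (r*|Q|): 1.09*|0.2| = 0.218; 2.22*|1.76| = 3.9072; 4.72*|1.41| = 6.6552.
2 * sum of denominator = 2 * 10.7804 = 21.5608.
dQ = -16.3041 / 21.5608 = -0.7562 m^3/s.

-0.7562


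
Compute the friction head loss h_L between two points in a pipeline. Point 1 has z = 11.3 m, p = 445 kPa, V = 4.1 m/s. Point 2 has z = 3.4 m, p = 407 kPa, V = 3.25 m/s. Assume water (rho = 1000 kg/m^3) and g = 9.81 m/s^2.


Total head at each section: H = z + p/(rho*g) + V^2/(2g).
H1 = 11.3 + 445*1000/(1000*9.81) + 4.1^2/(2*9.81)
   = 11.3 + 45.362 + 0.8568
   = 57.519 m.
H2 = 3.4 + 407*1000/(1000*9.81) + 3.25^2/(2*9.81)
   = 3.4 + 41.488 + 0.5384
   = 45.427 m.
h_L = H1 - H2 = 57.519 - 45.427 = 12.092 m.

12.092


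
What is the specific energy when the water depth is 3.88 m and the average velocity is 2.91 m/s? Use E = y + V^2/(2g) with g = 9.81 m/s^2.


Specific energy E = y + V^2/(2g).
Velocity head = V^2/(2g) = 2.91^2 / (2*9.81) = 8.4681 / 19.62 = 0.4316 m.
E = 3.88 + 0.4316 = 4.3116 m.

4.3116


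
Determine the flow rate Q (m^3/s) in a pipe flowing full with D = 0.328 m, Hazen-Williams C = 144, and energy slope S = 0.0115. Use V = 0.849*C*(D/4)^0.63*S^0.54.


For a full circular pipe, R = D/4 = 0.328/4 = 0.082 m.
V = 0.849 * 144 * 0.082^0.63 * 0.0115^0.54
  = 0.849 * 144 * 0.206872 * 0.089697
  = 2.2686 m/s.
Pipe area A = pi*D^2/4 = pi*0.328^2/4 = 0.0845 m^2.
Q = A * V = 0.0845 * 2.2686 = 0.1917 m^3/s.

0.1917


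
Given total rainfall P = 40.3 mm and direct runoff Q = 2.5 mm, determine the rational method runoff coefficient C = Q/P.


The runoff coefficient C = runoff depth / rainfall depth.
C = 2.5 / 40.3
  = 0.062.

0.062


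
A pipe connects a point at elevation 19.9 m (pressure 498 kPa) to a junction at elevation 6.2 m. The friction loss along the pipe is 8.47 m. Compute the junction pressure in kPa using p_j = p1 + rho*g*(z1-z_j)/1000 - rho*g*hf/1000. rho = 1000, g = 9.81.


Junction pressure: p_j = p1 + rho*g*(z1 - z_j)/1000 - rho*g*hf/1000.
Elevation term = 1000*9.81*(19.9 - 6.2)/1000 = 134.397 kPa.
Friction term = 1000*9.81*8.47/1000 = 83.091 kPa.
p_j = 498 + 134.397 - 83.091 = 549.31 kPa.

549.31


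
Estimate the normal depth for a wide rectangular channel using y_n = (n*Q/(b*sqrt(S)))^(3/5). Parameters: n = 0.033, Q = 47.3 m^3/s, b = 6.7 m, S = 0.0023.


We use the wide-channel approximation y_n = (n*Q/(b*sqrt(S)))^(3/5).
sqrt(S) = sqrt(0.0023) = 0.047958.
Numerator: n*Q = 0.033 * 47.3 = 1.5609.
Denominator: b*sqrt(S) = 6.7 * 0.047958 = 0.321319.
arg = 4.8578.
y_n = 4.8578^(3/5) = 2.5814 m.

2.5814


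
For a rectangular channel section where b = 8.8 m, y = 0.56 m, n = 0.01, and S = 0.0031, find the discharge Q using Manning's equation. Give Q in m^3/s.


For a rectangular channel, the cross-sectional area A = b * y = 8.8 * 0.56 = 4.93 m^2.
The wetted perimeter P = b + 2y = 8.8 + 2*0.56 = 9.92 m.
Hydraulic radius R = A/P = 4.93/9.92 = 0.4968 m.
Velocity V = (1/n)*R^(2/3)*S^(1/2) = (1/0.01)*0.4968^(2/3)*0.0031^(1/2) = 3.4924 m/s.
Discharge Q = A * V = 4.93 * 3.4924 = 17.21 m^3/s.

17.21


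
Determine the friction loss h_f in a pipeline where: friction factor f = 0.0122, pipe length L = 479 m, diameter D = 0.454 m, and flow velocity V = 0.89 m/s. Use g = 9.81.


Darcy-Weisbach equation: h_f = f * (L/D) * V^2/(2g).
f * L/D = 0.0122 * 479/0.454 = 12.8718.
V^2/(2g) = 0.89^2 / (2*9.81) = 0.7921 / 19.62 = 0.0404 m.
h_f = 12.8718 * 0.0404 = 0.52 m.

0.52


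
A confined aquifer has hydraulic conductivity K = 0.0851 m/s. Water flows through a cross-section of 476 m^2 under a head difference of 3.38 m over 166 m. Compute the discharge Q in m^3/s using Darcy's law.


Darcy's law: Q = K * A * i, where i = dh/L.
Hydraulic gradient i = 3.38 / 166 = 0.020361.
Q = 0.0851 * 476 * 0.020361
  = 0.8248 m^3/s.

0.8248


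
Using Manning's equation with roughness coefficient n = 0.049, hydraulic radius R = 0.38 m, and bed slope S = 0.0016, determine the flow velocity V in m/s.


Manning's equation gives V = (1/n) * R^(2/3) * S^(1/2).
First, compute R^(2/3) = 0.38^(2/3) = 0.5246.
Next, S^(1/2) = 0.0016^(1/2) = 0.04.
Then 1/n = 1/0.049 = 20.41.
V = 20.41 * 0.5246 * 0.04 = 0.4283 m/s.

0.4283


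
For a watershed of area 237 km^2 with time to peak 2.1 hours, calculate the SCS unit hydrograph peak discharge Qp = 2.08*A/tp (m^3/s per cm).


SCS formula: Qp = 2.08 * A / tp.
Qp = 2.08 * 237 / 2.1
   = 492.96 / 2.1
   = 234.74 m^3/s per cm.

234.74


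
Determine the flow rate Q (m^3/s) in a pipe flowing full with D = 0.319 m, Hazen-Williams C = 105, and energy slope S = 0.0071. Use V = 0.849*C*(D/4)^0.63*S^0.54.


For a full circular pipe, R = D/4 = 0.319/4 = 0.0798 m.
V = 0.849 * 105 * 0.0798^0.63 * 0.0071^0.54
  = 0.849 * 105 * 0.203278 * 0.069132
  = 1.2528 m/s.
Pipe area A = pi*D^2/4 = pi*0.319^2/4 = 0.0799 m^2.
Q = A * V = 0.0799 * 1.2528 = 0.1001 m^3/s.

0.1001


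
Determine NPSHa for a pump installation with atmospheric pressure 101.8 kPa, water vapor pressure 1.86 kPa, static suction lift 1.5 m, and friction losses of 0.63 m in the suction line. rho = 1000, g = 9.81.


NPSHa = p_atm/(rho*g) - z_s - hf_s - p_vap/(rho*g).
p_atm/(rho*g) = 101.8*1000 / (1000*9.81) = 10.377 m.
p_vap/(rho*g) = 1.86*1000 / (1000*9.81) = 0.19 m.
NPSHa = 10.377 - 1.5 - 0.63 - 0.19
      = 8.06 m.

8.06


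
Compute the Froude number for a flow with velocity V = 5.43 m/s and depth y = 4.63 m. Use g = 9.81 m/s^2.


The Froude number is defined as Fr = V / sqrt(g*y).
g*y = 9.81 * 4.63 = 45.4203.
sqrt(g*y) = sqrt(45.4203) = 6.7395.
Fr = 5.43 / 6.7395 = 0.8057.

0.8057


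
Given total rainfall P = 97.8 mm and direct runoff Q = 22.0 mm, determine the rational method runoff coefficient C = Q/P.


The runoff coefficient C = runoff depth / rainfall depth.
C = 22.0 / 97.8
  = 0.2249.

0.2249


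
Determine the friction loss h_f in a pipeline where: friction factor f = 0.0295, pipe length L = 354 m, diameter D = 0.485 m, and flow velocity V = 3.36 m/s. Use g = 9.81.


Darcy-Weisbach equation: h_f = f * (L/D) * V^2/(2g).
f * L/D = 0.0295 * 354/0.485 = 21.532.
V^2/(2g) = 3.36^2 / (2*9.81) = 11.2896 / 19.62 = 0.5754 m.
h_f = 21.532 * 0.5754 = 12.39 m.

12.39


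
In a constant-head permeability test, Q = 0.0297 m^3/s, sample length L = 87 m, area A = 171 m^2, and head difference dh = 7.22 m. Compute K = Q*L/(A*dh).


From K = Q*L / (A*dh):
Numerator: Q*L = 0.0297 * 87 = 2.5839.
Denominator: A*dh = 171 * 7.22 = 1234.62.
K = 2.5839 / 1234.62 = 0.002093 m/s.

0.002093


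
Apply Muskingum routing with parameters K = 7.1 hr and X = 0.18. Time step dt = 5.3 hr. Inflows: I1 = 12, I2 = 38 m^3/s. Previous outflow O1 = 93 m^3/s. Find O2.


Muskingum coefficients:
denom = 2*K*(1-X) + dt = 2*7.1*(1-0.18) + 5.3 = 16.944.
C0 = (dt - 2*K*X)/denom = (5.3 - 2*7.1*0.18)/16.944 = 0.1619.
C1 = (dt + 2*K*X)/denom = (5.3 + 2*7.1*0.18)/16.944 = 0.4636.
C2 = (2*K*(1-X) - dt)/denom = 0.3744.
O2 = C0*I2 + C1*I1 + C2*O1
   = 0.1619*38 + 0.4636*12 + 0.3744*93
   = 46.54 m^3/s.

46.54


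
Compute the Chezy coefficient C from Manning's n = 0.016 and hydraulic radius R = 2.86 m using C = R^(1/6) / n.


The Chezy coefficient relates to Manning's n through C = R^(1/6) / n.
R^(1/6) = 2.86^(1/6) = 1.191409.
C = 1.191409 / 0.016 = 74.46 m^(1/2)/s.

74.46


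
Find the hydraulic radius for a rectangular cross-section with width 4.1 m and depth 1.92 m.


For a rectangular section:
Flow area A = b * y = 4.1 * 1.92 = 7.87 m^2.
Wetted perimeter P = b + 2y = 4.1 + 2*1.92 = 7.94 m.
Hydraulic radius R = A/P = 7.87 / 7.94 = 0.9914 m.

0.9914


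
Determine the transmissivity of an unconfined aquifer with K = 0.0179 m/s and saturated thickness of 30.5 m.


Transmissivity is defined as T = K * h.
T = 0.0179 * 30.5
  = 0.5459 m^2/s.

0.5459


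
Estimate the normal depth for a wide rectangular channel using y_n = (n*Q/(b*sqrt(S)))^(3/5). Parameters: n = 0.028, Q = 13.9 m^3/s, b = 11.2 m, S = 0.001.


We use the wide-channel approximation y_n = (n*Q/(b*sqrt(S)))^(3/5).
sqrt(S) = sqrt(0.001) = 0.031623.
Numerator: n*Q = 0.028 * 13.9 = 0.3892.
Denominator: b*sqrt(S) = 11.2 * 0.031623 = 0.354178.
arg = 1.0989.
y_n = 1.0989^(3/5) = 1.0582 m.

1.0582


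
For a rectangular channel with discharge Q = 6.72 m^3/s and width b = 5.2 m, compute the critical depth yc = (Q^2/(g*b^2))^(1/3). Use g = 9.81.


Using yc = (Q^2 / (g * b^2))^(1/3):
Q^2 = 6.72^2 = 45.16.
g * b^2 = 9.81 * 5.2^2 = 9.81 * 27.04 = 265.26.
Q^2 / (g*b^2) = 45.16 / 265.26 = 0.1702.
yc = 0.1702^(1/3) = 0.5542 m.

0.5542


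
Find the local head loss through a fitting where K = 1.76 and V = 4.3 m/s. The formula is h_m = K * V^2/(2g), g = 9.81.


Minor loss formula: h_m = K * V^2/(2g).
V^2 = 4.3^2 = 18.49.
V^2/(2g) = 18.49 / 19.62 = 0.9424 m.
h_m = 1.76 * 0.9424 = 1.6586 m.

1.6586


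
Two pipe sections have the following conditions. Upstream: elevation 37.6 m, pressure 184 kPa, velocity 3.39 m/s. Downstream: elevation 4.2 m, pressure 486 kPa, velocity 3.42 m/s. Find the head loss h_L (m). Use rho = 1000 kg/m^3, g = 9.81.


Total head at each section: H = z + p/(rho*g) + V^2/(2g).
H1 = 37.6 + 184*1000/(1000*9.81) + 3.39^2/(2*9.81)
   = 37.6 + 18.756 + 0.5857
   = 56.942 m.
H2 = 4.2 + 486*1000/(1000*9.81) + 3.42^2/(2*9.81)
   = 4.2 + 49.541 + 0.5961
   = 54.337 m.
h_L = H1 - H2 = 56.942 - 54.337 = 2.605 m.

2.605


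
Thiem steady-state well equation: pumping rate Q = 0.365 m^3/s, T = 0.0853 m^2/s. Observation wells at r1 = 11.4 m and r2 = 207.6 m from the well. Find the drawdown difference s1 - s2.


Thiem equation: s1 - s2 = Q/(2*pi*T) * ln(r2/r1).
ln(r2/r1) = ln(207.6/11.4) = 2.902.
Q/(2*pi*T) = 0.365 / (2*pi*0.0853) = 0.365 / 0.536 = 0.681.
s1 - s2 = 0.681 * 2.902 = 1.9763 m.

1.9763


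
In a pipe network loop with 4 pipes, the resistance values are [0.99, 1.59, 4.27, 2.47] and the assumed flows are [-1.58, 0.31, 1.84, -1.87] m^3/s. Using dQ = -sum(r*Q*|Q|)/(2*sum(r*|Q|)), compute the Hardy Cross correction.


Numerator terms (r*Q*|Q|): 0.99*-1.58*|-1.58| = -2.4714; 1.59*0.31*|0.31| = 0.1528; 4.27*1.84*|1.84| = 14.4565; 2.47*-1.87*|-1.87| = -8.6373.
Sum of numerator = 3.5005.
Denominator terms (r*|Q|): 0.99*|-1.58| = 1.5642; 1.59*|0.31| = 0.4929; 4.27*|1.84| = 7.8568; 2.47*|-1.87| = 4.6189.
2 * sum of denominator = 2 * 14.5328 = 29.0656.
dQ = -3.5005 / 29.0656 = -0.1204 m^3/s.

-0.1204


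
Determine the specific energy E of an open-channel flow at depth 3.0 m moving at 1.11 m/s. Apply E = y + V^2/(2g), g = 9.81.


Specific energy E = y + V^2/(2g).
Velocity head = V^2/(2g) = 1.11^2 / (2*9.81) = 1.2321 / 19.62 = 0.0628 m.
E = 3.0 + 0.0628 = 3.0628 m.

3.0628


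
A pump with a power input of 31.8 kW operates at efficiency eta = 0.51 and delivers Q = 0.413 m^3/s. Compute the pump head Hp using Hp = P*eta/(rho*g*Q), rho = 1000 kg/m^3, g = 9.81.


Pump head formula: Hp = P * eta / (rho * g * Q).
Numerator: P * eta = 31.8 * 1000 * 0.51 = 16218.0 W.
Denominator: rho * g * Q = 1000 * 9.81 * 0.413 = 4051.53.
Hp = 16218.0 / 4051.53 = 4.0 m.

4.0


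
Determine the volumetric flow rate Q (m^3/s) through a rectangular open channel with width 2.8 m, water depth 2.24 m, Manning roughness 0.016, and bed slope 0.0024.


For a rectangular channel, the cross-sectional area A = b * y = 2.8 * 2.24 = 6.27 m^2.
The wetted perimeter P = b + 2y = 2.8 + 2*2.24 = 7.28 m.
Hydraulic radius R = A/P = 6.27/7.28 = 0.8615 m.
Velocity V = (1/n)*R^(2/3)*S^(1/2) = (1/0.016)*0.8615^(2/3)*0.0024^(1/2) = 2.7723 m/s.
Discharge Q = A * V = 6.27 * 2.7723 = 17.388 m^3/s.

17.388


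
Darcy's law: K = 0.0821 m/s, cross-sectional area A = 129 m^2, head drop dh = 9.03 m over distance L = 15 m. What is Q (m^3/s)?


Darcy's law: Q = K * A * i, where i = dh/L.
Hydraulic gradient i = 9.03 / 15 = 0.602.
Q = 0.0821 * 129 * 0.602
  = 6.3757 m^3/s.

6.3757


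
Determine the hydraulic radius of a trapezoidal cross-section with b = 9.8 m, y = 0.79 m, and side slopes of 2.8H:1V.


For a trapezoidal section with side slope z:
A = (b + z*y)*y = (9.8 + 2.8*0.79)*0.79 = 9.489 m^2.
P = b + 2*y*sqrt(1 + z^2) = 9.8 + 2*0.79*sqrt(1 + 2.8^2) = 14.498 m.
R = A/P = 9.489 / 14.498 = 0.6546 m.

0.6546


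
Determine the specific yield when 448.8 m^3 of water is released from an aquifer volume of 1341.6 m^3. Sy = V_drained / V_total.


Specific yield Sy = Volume drained / Total volume.
Sy = 448.8 / 1341.6
   = 0.3345.

0.3345


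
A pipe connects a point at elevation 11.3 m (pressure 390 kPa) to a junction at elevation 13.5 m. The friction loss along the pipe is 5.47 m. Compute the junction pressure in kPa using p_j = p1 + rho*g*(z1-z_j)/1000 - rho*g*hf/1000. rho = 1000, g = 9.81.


Junction pressure: p_j = p1 + rho*g*(z1 - z_j)/1000 - rho*g*hf/1000.
Elevation term = 1000*9.81*(11.3 - 13.5)/1000 = -21.582 kPa.
Friction term = 1000*9.81*5.47/1000 = 53.661 kPa.
p_j = 390 + -21.582 - 53.661 = 314.76 kPa.

314.76


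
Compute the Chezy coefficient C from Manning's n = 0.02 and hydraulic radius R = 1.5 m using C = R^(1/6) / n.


The Chezy coefficient relates to Manning's n through C = R^(1/6) / n.
R^(1/6) = 1.5^(1/6) = 1.069913.
C = 1.069913 / 0.02 = 53.5 m^(1/2)/s.

53.5


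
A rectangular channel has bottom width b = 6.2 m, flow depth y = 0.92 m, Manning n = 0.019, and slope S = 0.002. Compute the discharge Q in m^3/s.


For a rectangular channel, the cross-sectional area A = b * y = 6.2 * 0.92 = 5.7 m^2.
The wetted perimeter P = b + 2y = 6.2 + 2*0.92 = 8.04 m.
Hydraulic radius R = A/P = 5.7/8.04 = 0.7095 m.
Velocity V = (1/n)*R^(2/3)*S^(1/2) = (1/0.019)*0.7095^(2/3)*0.002^(1/2) = 1.8723 m/s.
Discharge Q = A * V = 5.7 * 1.8723 = 10.68 m^3/s.

10.68


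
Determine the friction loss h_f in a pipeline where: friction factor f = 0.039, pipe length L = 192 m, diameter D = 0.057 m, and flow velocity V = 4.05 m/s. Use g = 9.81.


Darcy-Weisbach equation: h_f = f * (L/D) * V^2/(2g).
f * L/D = 0.039 * 192/0.057 = 131.3684.
V^2/(2g) = 4.05^2 / (2*9.81) = 16.4025 / 19.62 = 0.836 m.
h_f = 131.3684 * 0.836 = 109.825 m.

109.825


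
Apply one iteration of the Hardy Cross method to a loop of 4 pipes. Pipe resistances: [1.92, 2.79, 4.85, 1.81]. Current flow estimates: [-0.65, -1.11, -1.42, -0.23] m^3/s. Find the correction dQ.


Numerator terms (r*Q*|Q|): 1.92*-0.65*|-0.65| = -0.8112; 2.79*-1.11*|-1.11| = -3.4376; 4.85*-1.42*|-1.42| = -9.7795; 1.81*-0.23*|-0.23| = -0.0957.
Sum of numerator = -14.124.
Denominator terms (r*|Q|): 1.92*|-0.65| = 1.248; 2.79*|-1.11| = 3.0969; 4.85*|-1.42| = 6.887; 1.81*|-0.23| = 0.4163.
2 * sum of denominator = 2 * 11.6482 = 23.2964.
dQ = --14.124 / 23.2964 = 0.6063 m^3/s.

0.6063


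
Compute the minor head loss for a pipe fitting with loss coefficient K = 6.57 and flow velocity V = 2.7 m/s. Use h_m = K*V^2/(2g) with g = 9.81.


Minor loss formula: h_m = K * V^2/(2g).
V^2 = 2.7^2 = 7.29.
V^2/(2g) = 7.29 / 19.62 = 0.3716 m.
h_m = 6.57 * 0.3716 = 2.4411 m.

2.4411


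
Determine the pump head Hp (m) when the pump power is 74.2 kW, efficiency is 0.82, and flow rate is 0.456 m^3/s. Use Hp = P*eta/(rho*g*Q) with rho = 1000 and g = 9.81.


Pump head formula: Hp = P * eta / (rho * g * Q).
Numerator: P * eta = 74.2 * 1000 * 0.82 = 60844.0 W.
Denominator: rho * g * Q = 1000 * 9.81 * 0.456 = 4473.36.
Hp = 60844.0 / 4473.36 = 13.6 m.

13.6


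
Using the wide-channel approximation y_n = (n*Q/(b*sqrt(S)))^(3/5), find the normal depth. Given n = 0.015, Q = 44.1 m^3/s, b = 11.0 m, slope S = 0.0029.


We use the wide-channel approximation y_n = (n*Q/(b*sqrt(S)))^(3/5).
sqrt(S) = sqrt(0.0029) = 0.053852.
Numerator: n*Q = 0.015 * 44.1 = 0.6615.
Denominator: b*sqrt(S) = 11.0 * 0.053852 = 0.592372.
arg = 1.1167.
y_n = 1.1167^(3/5) = 1.0685 m.

1.0685


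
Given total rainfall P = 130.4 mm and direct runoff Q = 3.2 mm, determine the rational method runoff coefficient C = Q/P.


The runoff coefficient C = runoff depth / rainfall depth.
C = 3.2 / 130.4
  = 0.0245.

0.0245


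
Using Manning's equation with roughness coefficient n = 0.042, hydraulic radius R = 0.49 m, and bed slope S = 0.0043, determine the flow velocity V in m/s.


Manning's equation gives V = (1/n) * R^(2/3) * S^(1/2).
First, compute R^(2/3) = 0.49^(2/3) = 0.6215.
Next, S^(1/2) = 0.0043^(1/2) = 0.065574.
Then 1/n = 1/0.042 = 23.81.
V = 23.81 * 0.6215 * 0.065574 = 0.9704 m/s.

0.9704
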